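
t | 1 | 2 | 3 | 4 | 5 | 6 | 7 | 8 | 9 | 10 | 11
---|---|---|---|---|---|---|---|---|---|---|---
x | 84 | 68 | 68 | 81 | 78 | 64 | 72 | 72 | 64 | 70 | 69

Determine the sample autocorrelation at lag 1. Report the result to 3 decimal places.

Mean x̄ = (84 + 68 + 68 + 81 + 78 + 64 + 72 + 72 + 64 + 70 + 69)/11 = 71.8182
Numerator Σ_{t=1}^{10}(x_t−x̄)(x_{t+1}−x̄) = -42.0331
Denominator Σ(x_t−x̄)² = 433.6364
r_1 = -42.0331 / 433.6364 = -0.097

-0.097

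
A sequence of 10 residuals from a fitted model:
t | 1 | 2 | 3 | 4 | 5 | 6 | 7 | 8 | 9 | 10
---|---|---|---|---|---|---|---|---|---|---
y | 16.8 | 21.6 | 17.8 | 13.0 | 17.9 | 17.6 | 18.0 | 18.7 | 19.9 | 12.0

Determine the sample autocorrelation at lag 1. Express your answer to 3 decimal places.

-0.182

Mean ȳ = (16.8 + 21.6 + 17.8 + 13.0 + 17.9 + 17.6 + 18.0 + 18.7 + 19.9 + 12.0)/10 = 17.3300
Numerator Σ_{t=1}^{9}(y_t−ȳ)(y_{t+1}−ȳ) = -13.6839
Denominator Σ(y_t−ȳ)² = 75.2210
r_1 = -13.6839 / 75.2210 = -0.182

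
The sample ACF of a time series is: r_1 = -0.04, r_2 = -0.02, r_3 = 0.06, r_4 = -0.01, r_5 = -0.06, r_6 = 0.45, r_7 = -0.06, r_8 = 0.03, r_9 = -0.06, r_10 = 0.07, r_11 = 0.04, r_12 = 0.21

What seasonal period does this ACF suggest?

6

The largest autocorrelation is r_6 = 0.45, with a weaker echo at lag 12 (0.21); the remaining lags stay at or below 0.07.
The dominant spike at lag 6 indicates a seasonal period of 6.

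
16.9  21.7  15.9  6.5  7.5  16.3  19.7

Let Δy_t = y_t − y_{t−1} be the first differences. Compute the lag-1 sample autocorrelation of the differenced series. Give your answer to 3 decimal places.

First differences Δy: 4.8, -5.8, -9.4, 1.0, 8.8, 3.4
Mean of differences = 0.4667
Numerator Σ(Δy_t−Δȳ)(Δy_{t+1}−Δȳ) = 58.3022
Denominator Σ(Δy_t−Δȳ)² = 233.7333
r_1(Δy) = 58.3022 / 233.7333 = 0.249

0.249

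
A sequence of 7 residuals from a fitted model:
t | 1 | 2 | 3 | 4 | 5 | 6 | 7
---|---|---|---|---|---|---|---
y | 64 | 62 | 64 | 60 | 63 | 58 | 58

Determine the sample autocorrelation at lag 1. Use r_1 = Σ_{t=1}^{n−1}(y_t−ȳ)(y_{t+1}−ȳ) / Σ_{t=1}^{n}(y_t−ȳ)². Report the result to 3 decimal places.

Mean ȳ = (64 + 62 + 64 + 60 + 63 + 58 + 58)/7 = 61.2857
Deviations from mean: 2.7143, 0.7143, 2.7143, -1.2857, 1.7143, -3.2857, -3.2857
Σ(y_t−ȳ)(y_{t+1}−ȳ) = (1.9388) + (1.9388) + (-3.4898) + (-2.2041) + (-5.6327) + (10.7959) = 3.3469
Denominator Σ(y_t−ȳ)² = 41.4286
r_1 = 3.3469 / 41.4286 = 0.081

0.081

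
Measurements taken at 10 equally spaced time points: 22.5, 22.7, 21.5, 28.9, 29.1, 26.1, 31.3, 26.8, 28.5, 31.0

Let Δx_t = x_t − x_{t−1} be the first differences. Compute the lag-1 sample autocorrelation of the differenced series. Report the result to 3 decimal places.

-0.501

First differences Δx: 0.2, -1.2, 7.4, 0.2, -3.0, 5.2, -4.5, 1.7, 2.5
Mean of differences = 0.9444
Numerator Σ(Δx_t−Δx̄)(Δx_{t+1}−Δx̄) = -57.0098
Denominator Σ(Δx_t−Δx̄)² = 113.6822
r_1(Δx) = -57.0098 / 113.6822 = -0.501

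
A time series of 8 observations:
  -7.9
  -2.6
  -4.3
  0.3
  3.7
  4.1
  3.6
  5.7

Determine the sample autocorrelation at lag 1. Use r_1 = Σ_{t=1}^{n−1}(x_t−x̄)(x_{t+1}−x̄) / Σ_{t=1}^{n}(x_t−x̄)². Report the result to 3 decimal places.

0.493

Mean x̄ = (-7.9 − 2.6 − 4.3 + 0.3 + 3.7 + 4.1 + 3.6 + 5.7)/8 = 0.3250
Deviations from mean: -8.2250, -2.9250, -4.6250, -0.0250, 3.3750, 3.7750, 3.2750, 5.3750
Numerator Σ_{t=1}^{7}(x_t−x̄)(x_{t+1}−x̄) = 80.3244
Denominator Σ(x_t−x̄)² = 162.8550
r_1 = 80.3244 / 162.8550 = 0.493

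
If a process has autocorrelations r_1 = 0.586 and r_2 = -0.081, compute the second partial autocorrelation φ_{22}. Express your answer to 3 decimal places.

φ_{22} = (r_2 − r_1²) / (1 − r_1²)
r_1² = (0.586)² = 0.343396
Numerator = -0.081 − 0.3434 = -0.4244; denominator = 1 − 0.3434 = 0.6566
φ_{22} = -0.4244 / 0.6566 = -0.646

-0.646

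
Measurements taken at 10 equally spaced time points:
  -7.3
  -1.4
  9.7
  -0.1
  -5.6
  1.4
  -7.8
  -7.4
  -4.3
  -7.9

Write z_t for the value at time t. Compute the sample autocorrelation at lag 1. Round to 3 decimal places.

0.154

Mean z̄ = (-7.3 − 1.4 + 9.7 − 0.1 − 5.6 + 1.4 − 7.8 − 7.4 − 4.3 − 7.9)/10 = -3.0700
Numerator Σ_{t=1}^{9}(z_t−z̄)(z_{t+1}−z̄) = 43.9701
Denominator Σ(z_t−z̄)² = 284.9210
r_1 = 43.9701 / 284.9210 = 0.154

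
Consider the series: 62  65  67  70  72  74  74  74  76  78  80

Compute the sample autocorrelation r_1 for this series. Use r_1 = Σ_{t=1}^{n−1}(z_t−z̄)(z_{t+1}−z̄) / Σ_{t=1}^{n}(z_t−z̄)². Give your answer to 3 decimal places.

Mean z̄ = (62 + 65 + 67 + 70 + 72 + 74 + 74 + 74 + 76 + 78 + 80)/11 = 72.0000
Numerator Σ_{t=1}^{10}(z_t−z̄)(z_{t+1}−z̄) = 203.0000
Denominator Σ(z_t−z̄)² = 306.0000
r_1 = 203.0000 / 306.0000 = 0.663

0.663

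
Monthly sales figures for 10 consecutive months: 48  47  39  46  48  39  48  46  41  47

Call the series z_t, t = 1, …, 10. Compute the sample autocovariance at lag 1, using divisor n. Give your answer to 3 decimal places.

-5.461

Mean z̄ = (48 + 47 + 39 + 46 + 48 + 39 + 48 + 46 + 41 + 47)/10 = 44.9000
Σ_{t=1}^{9}(z_t−z̄)(z_{t+1}−z̄) = -54.6100
γ_1 = -54.6100 / 10 = -5.461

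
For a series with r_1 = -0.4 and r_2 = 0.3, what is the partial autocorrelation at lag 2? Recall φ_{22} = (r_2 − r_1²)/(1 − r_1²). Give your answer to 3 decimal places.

φ_{22} = (r_2 − r_1²) / (1 − r_1²)
r_1² = (-0.4)² = 0.16
Numerator = 0.3 − 0.1600 = 0.1400; denominator = 1 − 0.1600 = 0.8400
φ_{22} = 0.1400 / 0.8400 = 0.167

0.167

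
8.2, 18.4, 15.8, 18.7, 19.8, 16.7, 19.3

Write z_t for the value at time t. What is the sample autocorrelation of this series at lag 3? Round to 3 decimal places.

-0.068

Mean z̄ = (8.2 + 18.4 + 15.8 + 18.7 + 19.8 + 16.7 + 19.3)/7 = 16.7000
Deviations from mean: -8.5000, 1.7000, -0.9000, 2.0000, 3.1000, 0.0000, 2.6000
Σ(z_t−z̄)(z_{t+3}−z̄) = (-17.0000) + (5.2700) + (0.0000) + (5.2000) = -6.5300
Denominator Σ(z_t−z̄)² = 96.3200
r_3 = -6.5300 / 96.3200 = -0.068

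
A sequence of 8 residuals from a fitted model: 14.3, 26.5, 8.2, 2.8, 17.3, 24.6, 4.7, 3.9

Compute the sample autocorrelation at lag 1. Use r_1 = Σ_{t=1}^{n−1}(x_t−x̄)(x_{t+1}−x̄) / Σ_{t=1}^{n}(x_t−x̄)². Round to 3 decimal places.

-0.019

Mean x̄ = (14.3 + 26.5 + 8.2 + 2.8 + 17.3 + 24.6 + 4.7 + 3.9)/8 = 12.7875
Deviations from mean: 1.5125, 13.7125, -4.5875, -9.9875, 4.5125, 11.8125, -8.0875, -8.8875
Σ(x_t−x̄)(x_{t+1}−x̄) = (20.7402) + (-62.9061) + (45.8177) + (-45.0686) + (53.3039) + (-95.5336) + (71.8777) = -11.7689
Denominator Σ(x_t−x̄)² = 615.4088
r_1 = -11.7689 / 615.4088 = -0.019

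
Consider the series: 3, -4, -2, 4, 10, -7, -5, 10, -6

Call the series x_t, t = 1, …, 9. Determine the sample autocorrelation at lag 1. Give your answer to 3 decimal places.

Mean x̄ = (3 − 4 − 2 + 4 + 10 − 7 − 5 + 10 − 6)/9 = 0.3333
Numerator Σ_{t=1}^{8}(x_t−x̄)(x_{t+1}−x̄) = -119.1111
Denominator Σ(x_t−x̄)² = 354.0000
r_1 = -119.1111 / 354.0000 = -0.336

-0.336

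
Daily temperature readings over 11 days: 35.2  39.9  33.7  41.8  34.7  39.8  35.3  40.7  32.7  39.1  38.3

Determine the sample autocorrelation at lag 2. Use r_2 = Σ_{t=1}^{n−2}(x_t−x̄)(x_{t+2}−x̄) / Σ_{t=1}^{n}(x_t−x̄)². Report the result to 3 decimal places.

Mean x̄ = (35.2 + 39.9 + 33.7 + 41.8 + 34.7 + 39.8 + 35.3 + 40.7 + 32.7 + 39.1 + 38.3)/11 = 37.3818
Numerator Σ_{t=1}^{9}(x_t−x̄)(x_{t+2}−x̄) = 64.4730
Denominator Σ(x_t−x̄)² = 98.2764
r_2 = 64.4730 / 98.2764 = 0.656

0.656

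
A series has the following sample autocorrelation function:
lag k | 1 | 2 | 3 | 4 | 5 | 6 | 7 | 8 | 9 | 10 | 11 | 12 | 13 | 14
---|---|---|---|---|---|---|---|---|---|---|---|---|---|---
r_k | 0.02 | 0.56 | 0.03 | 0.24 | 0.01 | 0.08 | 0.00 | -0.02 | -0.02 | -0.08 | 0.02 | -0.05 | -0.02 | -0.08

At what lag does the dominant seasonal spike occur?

The largest autocorrelation is r_2 = 0.56, with a weaker echo at lag 4 (0.24); the remaining lags stay at or below 0.08.
The dominant spike at lag 2 indicates a seasonal period of 2.

2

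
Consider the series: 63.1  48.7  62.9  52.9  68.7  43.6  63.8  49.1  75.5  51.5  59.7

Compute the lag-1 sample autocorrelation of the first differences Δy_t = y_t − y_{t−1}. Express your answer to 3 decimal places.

-0.872

First differences Δy: -14.4, 14.2, -10.0, 15.8, -25.1, 20.2, -14.7, 26.4, -24.0, 8.2
Mean of differences = -0.3400
Numerator Σ(Δy_t−Δȳ)(Δy_{t+1}−Δȳ) = -2922.6636
Denominator Σ(Δy_t−Δȳ)² = 3351.8240
r_1(Δy) = -2922.6636 / 3351.8240 = -0.872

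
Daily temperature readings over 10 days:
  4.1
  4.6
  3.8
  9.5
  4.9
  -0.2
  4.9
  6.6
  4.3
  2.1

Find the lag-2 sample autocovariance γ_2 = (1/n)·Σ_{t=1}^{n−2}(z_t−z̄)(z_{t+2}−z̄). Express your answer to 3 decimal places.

Mean z̄ = (4.1 + 4.6 + 3.8 + 9.5 + 4.9 − 0.2 + 4.9 + 6.6 + 4.3 + 2.1)/10 = 4.4600
Σ_{t=1}^{8}(z_t−z̄)(z_{t+2}−z̄) = -37.7332
γ_2 = -37.7332 / 10 = -3.773

-3.773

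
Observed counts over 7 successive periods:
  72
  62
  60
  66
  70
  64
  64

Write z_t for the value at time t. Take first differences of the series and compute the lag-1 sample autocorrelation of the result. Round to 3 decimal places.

First differences Δz: -10, -2, 6, 4, -6, 0
Mean of differences = -1.3333
Numerator Σ(Δz_t−Δz̄)(Δz_{t+1}−Δz̄) = 8.8889
Denominator Σ(Δz_t−Δz̄)² = 181.3333
r_1(Δz) = 8.8889 / 181.3333 = 0.049

0.049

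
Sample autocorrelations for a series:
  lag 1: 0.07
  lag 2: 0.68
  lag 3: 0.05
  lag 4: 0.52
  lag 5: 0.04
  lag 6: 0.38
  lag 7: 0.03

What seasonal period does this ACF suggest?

The largest autocorrelation is r_2 = 0.68, with weaker echoes at lags 4 (0.52) and 6 (0.38); the remaining lags stay at or below 0.07.
The dominant spike at lag 2 indicates a seasonal period of 2.

2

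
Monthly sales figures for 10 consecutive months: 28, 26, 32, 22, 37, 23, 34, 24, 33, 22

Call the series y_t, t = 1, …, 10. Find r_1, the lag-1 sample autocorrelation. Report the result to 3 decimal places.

-0.857

Mean ȳ = (28 + 26 + 32 + 22 + 37 + 23 + 34 + 24 + 33 + 22)/10 = 28.1000
Numerator Σ_{t=1}^{9}(y_t−ȳ)(y_{t+1}−ȳ) = -235.7100
Denominator Σ(y_t−ȳ)² = 274.9000
r_1 = -235.7100 / 274.9000 = -0.857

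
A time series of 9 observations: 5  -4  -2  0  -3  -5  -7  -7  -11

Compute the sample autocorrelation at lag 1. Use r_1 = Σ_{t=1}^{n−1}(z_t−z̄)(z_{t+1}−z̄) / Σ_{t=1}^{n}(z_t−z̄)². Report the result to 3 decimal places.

Mean z̄ = (5 − 4 − 2 + 0 − 3 − 5 − 7 − 7 − 11)/9 = -3.7778
Numerator Σ_{t=1}^{8}(z_t−z̄)(z_{t+1}−z̄) = 43.9506
Denominator Σ(z_t−z̄)² = 169.5556
r_1 = 43.9506 / 169.5556 = 0.259

0.259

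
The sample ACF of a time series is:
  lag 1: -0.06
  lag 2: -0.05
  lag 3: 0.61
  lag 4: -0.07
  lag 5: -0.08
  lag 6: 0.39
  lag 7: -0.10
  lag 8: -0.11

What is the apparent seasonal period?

The largest autocorrelation is r_3 = 0.61, with a weaker echo at lag 6 (0.39); the remaining lags stay at or below -0.05.
The dominant spike at lag 3 indicates a seasonal period of 3.

3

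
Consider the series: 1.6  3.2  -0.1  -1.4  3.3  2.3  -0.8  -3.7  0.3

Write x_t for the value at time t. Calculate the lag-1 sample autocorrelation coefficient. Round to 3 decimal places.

Mean x̄ = (1.6 + 3.2 − 0.1 − 1.4 + 3.3 + 2.3 − 0.8 − 3.7 + 0.3)/9 = 0.5222
Numerator Σ_{t=1}^{8}(x_t−x̄)(x_{t+1}−x̄) = 6.1851
Denominator Σ(x_t−x̄)² = 42.9156
r_1 = 6.1851 / 42.9156 = 0.144

0.144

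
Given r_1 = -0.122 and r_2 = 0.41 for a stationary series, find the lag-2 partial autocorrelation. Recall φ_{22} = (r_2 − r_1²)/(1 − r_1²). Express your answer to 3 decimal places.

0.401

φ_{22} = (r_2 − r_1²) / (1 − r_1²)
r_1² = (-0.122)² = 0.014884
Numerator = 0.41 − 0.0149 = 0.3951; denominator = 1 − 0.0149 = 0.9851
φ_{22} = 0.3951 / 0.9851 = 0.401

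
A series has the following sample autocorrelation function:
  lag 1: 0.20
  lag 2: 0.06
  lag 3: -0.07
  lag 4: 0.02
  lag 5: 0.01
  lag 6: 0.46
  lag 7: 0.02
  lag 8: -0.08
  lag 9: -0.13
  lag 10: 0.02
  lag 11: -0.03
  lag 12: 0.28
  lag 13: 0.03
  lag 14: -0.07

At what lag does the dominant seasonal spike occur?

The largest autocorrelation is r_6 = 0.46, with a weaker echo at lag 12 (0.28); the remaining lags stay at or below 0.20. The elevated value at lag 1 (0.20), dropping to 0.06 at lag 2, reflects decaying short-term dependence rather than seasonality.
The dominant spike at lag 6 indicates a seasonal period of 6.

6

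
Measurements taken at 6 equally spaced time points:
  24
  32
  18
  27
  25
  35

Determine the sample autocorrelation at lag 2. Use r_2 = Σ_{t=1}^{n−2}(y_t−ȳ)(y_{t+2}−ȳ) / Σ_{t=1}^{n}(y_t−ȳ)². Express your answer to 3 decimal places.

0.238

Mean ȳ = (24 + 32 + 18 + 27 + 25 + 35)/6 = 26.8333
Σ(y_t−ȳ)(y_{t+2}−ȳ) = (25.0278) + (0.8611) + (16.1944) + (1.3611) = 43.4444
Denominator Σ(y_t−ȳ)² = 182.8333
r_2 = 43.4444 / 182.8333 = 0.238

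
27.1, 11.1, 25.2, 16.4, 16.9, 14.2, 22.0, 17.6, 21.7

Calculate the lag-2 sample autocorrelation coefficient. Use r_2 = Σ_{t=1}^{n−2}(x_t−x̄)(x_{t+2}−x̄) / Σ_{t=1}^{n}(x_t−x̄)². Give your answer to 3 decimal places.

Mean x̄ = (27.1 + 11.1 + 25.2 + 16.4 + 16.9 + 14.2 + 22.0 + 17.6 + 21.7)/9 = 19.1333
Numerator Σ_{t=1}^{7}(x_t−x̄)(x_{t+2}−x̄) = 78.7444
Denominator Σ(x_t−x̄)² = 218.7600
r_2 = 78.7444 / 218.7600 = 0.360

0.360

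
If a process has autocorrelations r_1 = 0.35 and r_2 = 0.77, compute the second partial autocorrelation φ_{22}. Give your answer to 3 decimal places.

φ_{22} = (r_2 − r_1²) / (1 − r_1²)
r_1² = (0.35)² = 0.1225
Numerator = 0.77 − 0.1225 = 0.6475; denominator = 1 − 0.1225 = 0.8775
φ_{22} = 0.6475 / 0.8775 = 0.738

0.738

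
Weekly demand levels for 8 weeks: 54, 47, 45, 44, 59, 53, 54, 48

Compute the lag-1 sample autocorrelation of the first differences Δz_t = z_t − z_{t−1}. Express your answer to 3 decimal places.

-0.276

First differences Δz: -7, -2, -1, 15, -6, 1, -6
Mean of differences = -0.8571
Numerator Σ(Δz_t−Δz̄)(Δz_{t+1}−Δz̄) = -95.7347
Denominator Σ(Δz_t−Δz̄)² = 346.8571
r_1(Δz) = -95.7347 / 346.8571 = -0.276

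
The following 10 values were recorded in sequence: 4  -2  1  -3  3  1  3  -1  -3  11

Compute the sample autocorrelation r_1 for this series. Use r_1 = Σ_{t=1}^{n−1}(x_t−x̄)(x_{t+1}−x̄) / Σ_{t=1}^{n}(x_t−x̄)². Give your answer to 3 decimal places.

Mean x̄ = (4 − 2 + 1 − 3 + 3 + 1 + 3 − 1 − 3 + 11)/10 = 1.4000
Numerator Σ_{t=1}^{9}(x_t−x̄)(x_{t+1}−x̄) = -49.5600
Denominator Σ(x_t−x̄)² = 160.4000
r_1 = -49.5600 / 160.4000 = -0.309

-0.309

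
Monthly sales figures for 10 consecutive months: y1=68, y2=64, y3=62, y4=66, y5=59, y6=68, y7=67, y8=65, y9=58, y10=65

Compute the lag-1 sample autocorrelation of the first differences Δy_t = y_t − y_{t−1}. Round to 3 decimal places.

-0.504

First differences Δy: -4, -2, 4, -7, 9, -1, -2, -7, 7
Mean of differences = -0.3333
Numerator Σ(Δy_t−Δȳ)(Δy_{t+1}−Δȳ) = -135.1111
Denominator Σ(Δy_t−Δȳ)² = 268.0000
r_1(Δy) = -135.1111 / 268.0000 = -0.504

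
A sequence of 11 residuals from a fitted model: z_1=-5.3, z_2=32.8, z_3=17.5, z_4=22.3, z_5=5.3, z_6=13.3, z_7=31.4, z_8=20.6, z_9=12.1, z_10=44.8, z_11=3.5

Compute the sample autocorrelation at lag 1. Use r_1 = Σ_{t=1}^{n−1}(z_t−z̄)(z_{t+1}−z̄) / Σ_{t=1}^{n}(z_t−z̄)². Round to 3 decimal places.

Mean z̄ = (-5.3 + 32.8 + 17.5 + 22.3 + 5.3 + 13.3 + 31.4 + 20.6 + 12.1 + 44.8 + 3.5)/11 = 18.0273
Numerator Σ_{t=1}^{10}(z_t−z̄)(z_{t+1}−z̄) = -940.5498
Denominator Σ(z_t−z̄)² = 2113.6618
r_1 = -940.5498 / 2113.6618 = -0.445

-0.445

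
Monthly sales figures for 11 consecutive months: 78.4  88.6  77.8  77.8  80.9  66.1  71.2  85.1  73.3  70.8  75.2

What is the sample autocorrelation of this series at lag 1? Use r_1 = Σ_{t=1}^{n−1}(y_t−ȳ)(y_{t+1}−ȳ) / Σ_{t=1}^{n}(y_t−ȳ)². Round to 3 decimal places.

0.016

Mean ȳ = (78.4 + 88.6 + 77.8 + 77.8 + 80.9 + 66.1 + 71.2 + 85.1 + 73.3 + 70.8 + 75.2)/11 = 76.8364
Numerator Σ_{t=1}^{10}(y_t−ȳ)(y_{t+1}−ȳ) = 6.8841
Denominator Σ(y_t−ȳ)² = 426.1455
r_1 = 6.8841 / 426.1455 = 0.016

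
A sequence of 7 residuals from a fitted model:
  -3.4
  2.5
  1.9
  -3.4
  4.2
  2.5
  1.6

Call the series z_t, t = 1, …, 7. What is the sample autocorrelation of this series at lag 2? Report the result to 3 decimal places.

-0.229

Mean z̄ = (-3.4 + 2.5 + 1.9 − 3.4 + 4.2 + 2.5 + 1.6)/7 = 0.8429
Σ(z_t−z̄)(z_{t+2}−z̄) = (-4.4853) + (-7.0310) + (3.5490) + (-7.0310) + (2.5418) = -12.4565
Denominator Σ(z_t−z̄)² = 54.4571
r_2 = -12.4565 / 54.4571 = -0.229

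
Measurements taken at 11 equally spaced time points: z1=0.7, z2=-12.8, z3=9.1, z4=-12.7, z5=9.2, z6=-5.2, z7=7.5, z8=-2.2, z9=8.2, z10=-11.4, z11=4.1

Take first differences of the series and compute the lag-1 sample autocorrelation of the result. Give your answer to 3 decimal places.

First differences Δz: -13.5, 21.9, -21.8, 21.9, -14.4, 12.7, -9.7, 10.4, -19.6, 15.5
Mean of differences = 0.3400
Numerator Σ(Δz_t−Δz̄)(Δz_{t+1}−Δz̄) = -2481.0316
Denominator Σ(Δz_t−Δz̄)² = 2810.8640
r_1(Δz) = -2481.0316 / 2810.8640 = -0.883

-0.883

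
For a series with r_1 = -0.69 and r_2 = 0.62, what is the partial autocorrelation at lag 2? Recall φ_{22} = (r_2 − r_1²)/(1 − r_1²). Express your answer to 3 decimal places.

φ_{22} = (r_2 − r_1²) / (1 − r_1²)
r_1² = (-0.69)² = 0.4761
Numerator = 0.62 − 0.4761 = 0.1439; denominator = 1 − 0.4761 = 0.5239
φ_{22} = 0.1439 / 0.5239 = 0.275

0.275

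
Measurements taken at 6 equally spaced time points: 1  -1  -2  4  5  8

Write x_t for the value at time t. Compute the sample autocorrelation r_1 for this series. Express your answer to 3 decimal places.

0.432

Mean x̄ = (1 − 1 − 2 + 4 + 5 + 8)/6 = 2.5000
Deviations from mean: -1.5000, -3.5000, -4.5000, 1.5000, 2.5000, 5.5000
Σ(x_t−x̄)(x_{t+1}−x̄) = (5.2500) + (15.7500) + (-6.7500) + (3.7500) + (13.7500) = 31.7500
Denominator Σ(x_t−x̄)² = 73.5000
r_1 = 31.7500 / 73.5000 = 0.432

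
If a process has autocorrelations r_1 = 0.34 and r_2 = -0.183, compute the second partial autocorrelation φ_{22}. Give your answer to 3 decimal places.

-0.338

φ_{22} = (r_2 − r_1²) / (1 − r_1²)
r_1² = (0.34)² = 0.1156
Numerator = -0.183 − 0.1156 = -0.2986; denominator = 1 − 0.1156 = 0.8844
φ_{22} = -0.2986 / 0.8844 = -0.338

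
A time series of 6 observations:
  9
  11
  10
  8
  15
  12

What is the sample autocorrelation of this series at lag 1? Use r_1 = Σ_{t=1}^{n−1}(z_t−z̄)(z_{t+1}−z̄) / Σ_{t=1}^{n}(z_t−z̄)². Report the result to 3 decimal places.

Mean z̄ = (9 + 11 + 10 + 8 + 15 + 12)/6 = 10.8333
Deviations from mean: -1.8333, 0.1667, -0.8333, -2.8333, 4.1667, 1.1667
Σ(z_t−z̄)(z_{t+1}−z̄) = (-0.3056) + (-0.1389) + (2.3611) + (-11.8056) + (4.8611) = -5.0278
Denominator Σ(z_t−z̄)² = 30.8333
r_1 = -5.0278 / 30.8333 = -0.163

-0.163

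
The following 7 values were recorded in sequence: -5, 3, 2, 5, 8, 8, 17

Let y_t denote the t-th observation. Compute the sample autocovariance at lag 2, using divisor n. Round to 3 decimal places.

8.090

Mean ȳ = (-5 + 3 + 2 + 5 + 8 + 8 + 17)/7 = 5.4286
Σ_{t=1}^{5}(y_t−ȳ)(y_{t+2}−ȳ) = 56.6327
γ_2 = 56.6327 / 7 = 8.090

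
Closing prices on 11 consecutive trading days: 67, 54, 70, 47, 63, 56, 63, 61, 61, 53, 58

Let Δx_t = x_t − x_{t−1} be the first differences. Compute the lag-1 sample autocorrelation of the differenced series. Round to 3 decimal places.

-0.833

First differences Δx: -13, 16, -23, 16, -7, 7, -2, 0, -8, 5
Mean of differences = -0.9000
Numerator Σ(Δx_t−Δx̄)(Δx_{t+1}−Δx̄) = -1160.7100
Denominator Σ(Δx_t−Δx̄)² = 1392.9000
r_1(Δx) = -1160.7100 / 1392.9000 = -0.833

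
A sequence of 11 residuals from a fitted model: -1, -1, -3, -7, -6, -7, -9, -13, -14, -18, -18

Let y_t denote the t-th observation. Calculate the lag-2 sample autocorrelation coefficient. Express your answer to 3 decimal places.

0.412

Mean ȳ = (-1 − 1 − 3 − 7 − 6 − 7 − 9 − 13 − 14 − 18 − 18)/11 = -8.8182
Numerator Σ_{t=1}^{9}(y_t−ȳ)(y_{t+2}−ȳ) = 158.2066
Denominator Σ(y_t−ȳ)² = 383.6364
r_2 = 158.2066 / 383.6364 = 0.412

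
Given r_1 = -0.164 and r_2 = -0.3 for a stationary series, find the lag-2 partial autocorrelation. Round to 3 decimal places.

-0.336

φ_{22} = (r_2 − r_1²) / (1 − r_1²)
r_1² = (-0.164)² = 0.026896
Numerator = -0.3 − 0.0269 = -0.3269; denominator = 1 − 0.0269 = 0.9731
φ_{22} = -0.3269 / 0.9731 = -0.336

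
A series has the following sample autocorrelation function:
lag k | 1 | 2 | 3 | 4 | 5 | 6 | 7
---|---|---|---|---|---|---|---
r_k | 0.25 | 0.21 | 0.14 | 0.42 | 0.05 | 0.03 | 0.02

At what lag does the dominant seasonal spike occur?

The largest autocorrelation is r_4 = 0.42; the remaining lags stay at or below 0.25. The elevated value at lag 1 (0.25), dropping to 0.21 at lag 2, reflects decaying short-term dependence rather than seasonality.
The dominant spike at lag 4 indicates a seasonal period of 4.

4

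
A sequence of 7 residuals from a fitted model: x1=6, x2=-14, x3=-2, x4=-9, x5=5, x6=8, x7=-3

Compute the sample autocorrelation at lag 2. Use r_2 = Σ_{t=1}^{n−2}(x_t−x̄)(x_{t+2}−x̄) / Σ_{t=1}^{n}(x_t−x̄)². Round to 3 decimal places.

0.015

Mean x̄ = (6 − 14 − 2 − 9 + 5 + 8 − 3)/7 = -1.2857
Deviations from mean: 7.2857, -12.7143, -0.7143, -7.7143, 6.2857, 9.2857, -1.7143
Numerator Σ_{t=1}^{5}(x_t−x̄)(x_{t+2}−x̄) = 5.9796
Denominator Σ(x_t−x̄)² = 403.4286
r_2 = 5.9796 / 403.4286 = 0.015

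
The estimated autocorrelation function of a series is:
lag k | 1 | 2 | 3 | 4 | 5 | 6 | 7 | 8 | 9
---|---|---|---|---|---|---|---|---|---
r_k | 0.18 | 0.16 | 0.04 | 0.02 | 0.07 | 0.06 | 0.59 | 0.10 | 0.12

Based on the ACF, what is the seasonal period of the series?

7

The largest autocorrelation is r_7 = 0.59; the remaining lags stay at or below 0.18.
The dominant spike at lag 7 indicates a seasonal period of 7.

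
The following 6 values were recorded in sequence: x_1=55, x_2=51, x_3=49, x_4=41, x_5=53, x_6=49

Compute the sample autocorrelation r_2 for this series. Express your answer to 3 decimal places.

-0.098

Mean x̄ = (55 + 51 + 49 + 41 + 53 + 49)/6 = 49.6667
Deviations from mean: 5.3333, 1.3333, -0.6667, -8.6667, 3.3333, -0.6667
Numerator Σ_{t=1}^{4}(x_t−x̄)(x_{t+2}−x̄) = -11.5556
Denominator Σ(x_t−x̄)² = 117.3333
r_2 = -11.5556 / 117.3333 = -0.098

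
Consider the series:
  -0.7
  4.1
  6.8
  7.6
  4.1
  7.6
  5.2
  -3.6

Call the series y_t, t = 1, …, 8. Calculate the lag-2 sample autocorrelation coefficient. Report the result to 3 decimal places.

-0.223

Mean ȳ = (-0.7 + 4.1 + 6.8 + 7.6 + 4.1 + 7.6 + 5.2 − 3.6)/8 = 3.8875
Σ(y_t−ȳ)(y_{t+2}−ȳ) = (-13.3611) + (0.7889) + (0.6189) + (13.7827) + (0.2789) + (-27.7973) = -25.6891
Denominator Σ(y_t−ȳ)² = 114.9688
r_2 = -25.6891 / 114.9688 = -0.223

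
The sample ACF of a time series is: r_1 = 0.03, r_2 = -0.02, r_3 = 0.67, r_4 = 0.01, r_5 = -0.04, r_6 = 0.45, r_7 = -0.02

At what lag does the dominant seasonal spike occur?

The largest autocorrelation is r_3 = 0.67, with a weaker echo at lag 6 (0.45); the remaining lags stay at or below 0.03.
The dominant spike at lag 3 indicates a seasonal period of 3.

3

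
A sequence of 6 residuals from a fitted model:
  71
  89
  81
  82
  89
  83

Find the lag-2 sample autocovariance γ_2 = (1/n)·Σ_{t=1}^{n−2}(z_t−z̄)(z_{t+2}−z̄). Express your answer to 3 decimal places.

0.667

Mean z̄ = (71 + 89 + 81 + 82 + 89 + 83)/6 = 82.5000
Σ_{t=1}^{4}(z_t−z̄)(z_{t+2}−z̄) = 4.0000
γ_2 = 4.0000 / 6 = 0.667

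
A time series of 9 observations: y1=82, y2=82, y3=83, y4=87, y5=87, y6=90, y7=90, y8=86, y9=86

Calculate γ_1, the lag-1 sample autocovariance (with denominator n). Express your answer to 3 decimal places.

Mean ȳ = (82 + 82 + 83 + 87 + 87 + 90 + 90 + 86 + 86)/9 = 85.8889
Σ_{t=1}^{8}(y_t−ȳ)(y_{t+1}−ȳ) = 46.3210
γ_1 = 46.3210 / 9 = 5.147

5.147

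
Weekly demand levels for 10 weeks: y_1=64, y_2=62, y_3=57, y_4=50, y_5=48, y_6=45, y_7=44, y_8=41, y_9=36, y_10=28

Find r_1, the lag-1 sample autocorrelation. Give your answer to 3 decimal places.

0.634

Mean ȳ = (64 + 62 + 57 + 50 + 48 + 45 + 44 + 41 + 36 + 28)/10 = 47.5000
Numerator Σ_{t=1}^{9}(y_t−ȳ)(y_{t+1}−ȳ) = 731.2500
Denominator Σ(y_t−ȳ)² = 1152.5000
r_1 = 731.2500 / 1152.5000 = 0.634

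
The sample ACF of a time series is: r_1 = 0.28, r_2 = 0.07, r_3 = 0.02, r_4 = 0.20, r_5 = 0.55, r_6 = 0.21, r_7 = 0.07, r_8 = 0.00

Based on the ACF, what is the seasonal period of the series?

The largest autocorrelation is r_5 = 0.55; the remaining lags stay at or below 0.28. The elevated value at lag 1 (0.28), dropping to 0.07 at lag 2, reflects decaying short-term dependence rather than seasonality.
The dominant spike at lag 5 indicates a seasonal period of 5.

5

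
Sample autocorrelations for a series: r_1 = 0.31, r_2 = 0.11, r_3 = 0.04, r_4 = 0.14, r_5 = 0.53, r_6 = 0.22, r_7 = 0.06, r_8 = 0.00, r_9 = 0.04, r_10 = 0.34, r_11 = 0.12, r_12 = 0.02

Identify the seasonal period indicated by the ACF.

The largest autocorrelation is r_5 = 0.53, with a weaker echo at lag 10 (0.34); the remaining lags stay at or below 0.31. The elevated value at lag 1 (0.31), dropping to 0.11 at lag 2, reflects decaying short-term dependence rather than seasonality.
The dominant spike at lag 5 indicates a seasonal period of 5.

5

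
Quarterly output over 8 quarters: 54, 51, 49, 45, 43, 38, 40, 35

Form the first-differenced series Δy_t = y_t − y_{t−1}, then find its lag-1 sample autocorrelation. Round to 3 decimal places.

-0.712

First differences Δy: -3, -2, -4, -2, -5, 2, -5
Mean of differences = -2.7143
Numerator Σ(Δy_t−Δȳ)(Δy_{t+1}−Δȳ) = -25.2245
Denominator Σ(Δy_t−Δȳ)² = 35.4286
r_1(Δy) = -25.2245 / 35.4286 = -0.712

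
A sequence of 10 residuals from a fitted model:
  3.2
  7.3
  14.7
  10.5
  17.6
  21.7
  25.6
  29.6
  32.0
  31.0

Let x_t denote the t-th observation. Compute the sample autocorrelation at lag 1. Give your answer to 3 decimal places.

Mean x̄ = (3.2 + 7.3 + 14.7 + 10.5 + 17.6 + 21.7 + 25.6 + 29.6 + 32.0 + 31.0)/10 = 19.3200
Numerator Σ_{t=1}^{9}(x_t−x̄)(x_{t+1}−x̄) = 659.0776
Denominator Σ(x_t−x̄)² = 954.4160
r_1 = 659.0776 / 954.4160 = 0.691

0.691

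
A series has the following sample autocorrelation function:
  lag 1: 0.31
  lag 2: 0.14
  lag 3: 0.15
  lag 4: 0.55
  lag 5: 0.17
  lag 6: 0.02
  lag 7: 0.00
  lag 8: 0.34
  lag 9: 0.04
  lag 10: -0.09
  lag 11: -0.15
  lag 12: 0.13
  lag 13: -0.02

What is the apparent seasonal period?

4

The largest autocorrelation is r_4 = 0.55, with a weaker echo at lag 8 (0.34); the remaining lags stay at or below 0.31. The elevated value at lag 1 (0.31), dropping to 0.14 at lag 2, reflects decaying short-term dependence rather than seasonality.
The dominant spike at lag 4 indicates a seasonal period of 4.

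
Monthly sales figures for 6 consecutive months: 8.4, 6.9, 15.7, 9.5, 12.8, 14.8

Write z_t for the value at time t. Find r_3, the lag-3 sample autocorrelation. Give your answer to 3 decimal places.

Mean z̄ = (8.4 + 6.9 + 15.7 + 9.5 + 12.8 + 14.8)/6 = 11.3500
Numerator Σ_{t=1}^{3}(z_t−z̄)(z_{t+3}−z̄) = 14.0125
Denominator Σ(z_t−z̄)² = 64.8550
r_3 = 14.0125 / 64.8550 = 0.216

0.216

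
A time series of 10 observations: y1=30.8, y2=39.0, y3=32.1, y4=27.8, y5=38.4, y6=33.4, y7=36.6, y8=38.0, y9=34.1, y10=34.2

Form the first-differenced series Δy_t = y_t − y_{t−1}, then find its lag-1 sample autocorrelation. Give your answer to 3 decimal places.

-0.476

First differences Δy: 8.2, -6.9, -4.3, 10.6, -5.0, 3.2, 1.4, -3.9, 0.1
Mean of differences = 0.3778
Numerator Σ(Δy_t−Δȳ)(Δy_{t+1}−Δȳ) = -141.1516
Denominator Σ(Δy_t−Δȳ)² = 296.8356
r_1(Δy) = -141.1516 / 296.8356 = -0.476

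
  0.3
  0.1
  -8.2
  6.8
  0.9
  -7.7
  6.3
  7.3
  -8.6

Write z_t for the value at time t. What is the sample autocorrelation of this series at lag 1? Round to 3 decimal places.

-0.356

Mean z̄ = (0.3 + 0.1 − 8.2 + 6.8 + 0.9 − 7.7 + 6.3 + 7.3 − 8.6)/9 = -0.3111
Numerator Σ_{t=1}^{8}(z_t−z̄)(z_{t+1}−z̄) = -121.0457
Denominator Σ(z_t−z̄)² = 339.7489
r_1 = -121.0457 / 339.7489 = -0.356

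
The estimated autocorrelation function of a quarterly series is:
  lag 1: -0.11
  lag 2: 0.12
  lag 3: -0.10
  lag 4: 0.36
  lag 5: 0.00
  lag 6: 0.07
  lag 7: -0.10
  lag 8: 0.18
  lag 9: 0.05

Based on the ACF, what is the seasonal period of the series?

4

The largest autocorrelation is r_4 = 0.36, with a weaker echo at lag 8 (0.18); the remaining lags stay at or below 0.12.
The dominant spike at lag 4 indicates a seasonal period of 4.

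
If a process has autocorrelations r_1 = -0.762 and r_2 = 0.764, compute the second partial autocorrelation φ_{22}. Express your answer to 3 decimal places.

0.437

φ_{22} = (r_2 − r_1²) / (1 − r_1²)
r_1² = (-0.762)² = 0.580644
Numerator = 0.764 − 0.5806 = 0.1834; denominator = 1 − 0.5806 = 0.4194
φ_{22} = 0.1834 / 0.4194 = 0.437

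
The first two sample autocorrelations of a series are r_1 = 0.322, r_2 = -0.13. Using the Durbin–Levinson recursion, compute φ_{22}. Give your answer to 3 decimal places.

φ_{22} = (r_2 − r_1²) / (1 − r_1²)
r_1² = (0.322)² = 0.103684
Numerator = -0.13 − 0.1037 = -0.2337; denominator = 1 − 0.1037 = 0.8963
φ_{22} = -0.2337 / 0.8963 = -0.261

-0.261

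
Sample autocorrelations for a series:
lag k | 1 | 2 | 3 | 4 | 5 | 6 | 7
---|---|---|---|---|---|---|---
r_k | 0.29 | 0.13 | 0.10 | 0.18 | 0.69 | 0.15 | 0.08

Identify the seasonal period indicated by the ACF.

The largest autocorrelation is r_5 = 0.69; the remaining lags stay at or below 0.29. The elevated value at lag 1 (0.29), dropping to 0.13 at lag 2, reflects decaying short-term dependence rather than seasonality.
The dominant spike at lag 5 indicates a seasonal period of 5.

5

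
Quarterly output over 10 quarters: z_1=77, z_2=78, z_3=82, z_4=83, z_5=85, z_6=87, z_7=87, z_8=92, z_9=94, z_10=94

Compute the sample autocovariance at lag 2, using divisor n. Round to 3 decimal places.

12.198

Mean z̄ = (77 + 78 + 82 + 83 + 85 + 87 + 87 + 92 + 94 + 94)/10 = 85.9000
Σ_{t=1}^{8}(z_t−z̄)(z_{t+2}−z̄) = 121.9800
γ_2 = 121.9800 / 10 = 12.198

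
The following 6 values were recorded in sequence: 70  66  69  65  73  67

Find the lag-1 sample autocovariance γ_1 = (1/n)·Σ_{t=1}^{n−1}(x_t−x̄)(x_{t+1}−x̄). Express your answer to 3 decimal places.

Mean x̄ = (70 + 66 + 69 + 65 + 73 + 67)/6 = 68.3333
Σ_{t=1}^{5}(x_t−x̄)(x_{t+1}−x̄) = -29.4444
γ_1 = -29.4444 / 6 = -4.907

-4.907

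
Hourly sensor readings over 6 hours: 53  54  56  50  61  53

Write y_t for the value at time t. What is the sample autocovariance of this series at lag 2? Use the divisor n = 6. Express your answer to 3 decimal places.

Mean ȳ = (53 + 54 + 56 + 50 + 61 + 53)/6 = 54.5000
Deviations: -1.5000, -0.5000, 1.5000, -4.5000, 6.5000, -1.5000
Σ_{t=1}^{4}(y_t−ȳ)(y_{t+2}−ȳ) = 16.5000
γ_2 = 16.5000 / 6 = 2.750

2.750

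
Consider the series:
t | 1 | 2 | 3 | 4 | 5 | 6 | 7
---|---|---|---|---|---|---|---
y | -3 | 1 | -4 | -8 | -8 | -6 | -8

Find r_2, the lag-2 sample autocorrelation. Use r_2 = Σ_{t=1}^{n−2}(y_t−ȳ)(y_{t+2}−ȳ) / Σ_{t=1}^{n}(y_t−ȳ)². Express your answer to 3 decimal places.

-0.113

Mean ȳ = (-3 + 1 − 4 − 8 − 8 − 6 − 8)/7 = -5.1429
Deviations from mean: 2.1429, 6.1429, 1.1429, -2.8571, -2.8571, -0.8571, -2.8571
Σ(y_t−ȳ)(y_{t+2}−ȳ) = (2.4490) + (-17.5510) + (-3.2653) + (2.4490) + (8.1633) = -7.7551
Denominator Σ(y_t−ȳ)² = 68.8571
r_2 = -7.7551 / 68.8571 = -0.113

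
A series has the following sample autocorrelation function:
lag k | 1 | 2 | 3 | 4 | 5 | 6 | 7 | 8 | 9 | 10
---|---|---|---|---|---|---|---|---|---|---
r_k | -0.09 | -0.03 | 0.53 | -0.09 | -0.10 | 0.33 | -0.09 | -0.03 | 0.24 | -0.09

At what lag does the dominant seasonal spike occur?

3

The largest autocorrelation is r_3 = 0.53, with weaker echoes at lags 6 (0.33) and 9 (0.24); the remaining lags stay at or below -0.03.
The dominant spike at lag 3 indicates a seasonal period of 3.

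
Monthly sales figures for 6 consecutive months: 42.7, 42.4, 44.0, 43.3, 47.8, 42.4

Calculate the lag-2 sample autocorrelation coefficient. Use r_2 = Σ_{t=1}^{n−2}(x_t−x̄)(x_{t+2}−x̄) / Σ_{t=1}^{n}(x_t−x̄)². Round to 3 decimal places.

0.092

Mean x̄ = (42.7 + 42.4 + 44.0 + 43.3 + 47.8 + 42.4)/6 = 43.7667
Numerator Σ_{t=1}^{4}(x_t−x̄)(x_{t+2}−x̄) = 1.9678
Denominator Σ(x_t−x̄)² = 21.4133
r_2 = 1.9678 / 21.4133 = 0.092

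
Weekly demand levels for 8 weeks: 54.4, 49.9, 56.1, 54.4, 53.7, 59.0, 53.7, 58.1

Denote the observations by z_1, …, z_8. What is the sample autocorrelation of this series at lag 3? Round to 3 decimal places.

Mean z̄ = (54.4 + 49.9 + 56.1 + 54.4 + 53.7 + 59.0 + 53.7 + 58.1)/8 = 54.9125
Deviations from mean: -0.5125, -5.0125, 1.1875, -0.5125, -1.2125, 4.0875, -1.2125, 3.1875
Numerator Σ_{t=1}^{5}(z_t−z̄)(z_{t+3}−z̄) = 7.9508
Denominator Σ(z_t−z̄)² = 56.8688
r_3 = 7.9508 / 56.8688 = 0.140

0.140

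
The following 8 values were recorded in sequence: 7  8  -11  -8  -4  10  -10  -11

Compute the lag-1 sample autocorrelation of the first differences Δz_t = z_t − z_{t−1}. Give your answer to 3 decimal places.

-0.342

First differences Δz: 1, -19, 3, 4, 14, -20, -1
Mean of differences = -2.5714
Numerator Σ(Δz_t−Δz̄)(Δz_{t+1}−Δz̄) = -320.8980
Denominator Σ(Δz_t−Δz̄)² = 937.7143
r_1(Δz) = -320.8980 / 937.7143 = -0.342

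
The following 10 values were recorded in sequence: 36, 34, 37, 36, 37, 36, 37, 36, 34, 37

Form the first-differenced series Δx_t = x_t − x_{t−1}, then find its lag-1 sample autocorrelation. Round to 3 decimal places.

-0.551

First differences Δx: -2, 3, -1, 1, -1, 1, -1, -2, 3
Mean of differences = 0.1111
Numerator Σ(Δx_t−Δx̄)(Δx_{t+1}−Δx̄) = -17.0123
Denominator Σ(Δx_t−Δx̄)² = 30.8889
r_1(Δx) = -17.0123 / 30.8889 = -0.551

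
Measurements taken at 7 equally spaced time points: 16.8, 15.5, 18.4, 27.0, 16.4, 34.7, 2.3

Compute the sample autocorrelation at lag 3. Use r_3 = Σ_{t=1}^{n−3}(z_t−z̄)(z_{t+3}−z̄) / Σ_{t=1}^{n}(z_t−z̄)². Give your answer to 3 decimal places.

-0.244

Mean z̄ = (16.8 + 15.5 + 18.4 + 27.0 + 16.4 + 34.7 + 2.3)/7 = 18.7286
Deviations from mean: -1.9286, -3.2286, -0.3286, 8.2714, -2.3286, 15.9714, -16.4286
Σ(z_t−z̄)(z_{t+3}−z̄) = (-15.9520) + (7.5180) + (-5.2478) + (-135.8878) = -149.5696
Denominator Σ(z_t−z̄)² = 613.0743
r_3 = -149.5696 / 613.0743 = -0.244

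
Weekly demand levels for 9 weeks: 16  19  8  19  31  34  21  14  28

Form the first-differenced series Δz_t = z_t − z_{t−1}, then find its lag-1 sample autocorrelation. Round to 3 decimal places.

-0.033

First differences Δz: 3, -11, 11, 12, 3, -13, -7, 14
Mean of differences = 1.5000
Numerator Σ(Δz_t−Δz̄)(Δz_{t+1}−Δz̄) = -26.7500
Denominator Σ(Δz_t−Δz̄)² = 800.0000
r_1(Δz) = -26.7500 / 800.0000 = -0.033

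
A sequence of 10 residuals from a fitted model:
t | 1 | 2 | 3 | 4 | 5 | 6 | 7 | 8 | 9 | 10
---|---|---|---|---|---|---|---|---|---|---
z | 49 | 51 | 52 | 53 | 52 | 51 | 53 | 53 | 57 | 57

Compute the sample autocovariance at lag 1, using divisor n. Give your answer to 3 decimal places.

2.756

Mean z̄ = (49 + 51 + 52 + 53 + 52 + 51 + 53 + 53 + 57 + 57)/10 = 52.8000
Σ_{t=1}^{9}(z_t−z̄)(z_{t+1}−z̄) = 27.5600
γ_1 = 27.5600 / 10 = 2.756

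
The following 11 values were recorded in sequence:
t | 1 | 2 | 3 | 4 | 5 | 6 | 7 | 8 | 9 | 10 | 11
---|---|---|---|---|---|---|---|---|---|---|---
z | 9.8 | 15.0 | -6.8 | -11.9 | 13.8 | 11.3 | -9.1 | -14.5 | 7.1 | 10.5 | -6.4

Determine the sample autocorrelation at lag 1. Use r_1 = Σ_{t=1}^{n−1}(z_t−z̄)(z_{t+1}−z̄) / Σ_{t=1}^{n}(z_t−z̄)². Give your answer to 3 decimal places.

0.017

Mean z̄ = (9.8 + 15.0 − 6.8 − 11.9 + 13.8 + 11.3 − 9.1 − 14.5 + 7.1 + 10.5 − 6.4)/11 = 1.7091
Numerator Σ_{t=1}^{10}(z_t−z̄)(z_{t+1}−z̄) = 21.9190
Denominator Σ(z_t−z̄)² = 1289.5691
r_1 = 21.9190 / 1289.5691 = 0.017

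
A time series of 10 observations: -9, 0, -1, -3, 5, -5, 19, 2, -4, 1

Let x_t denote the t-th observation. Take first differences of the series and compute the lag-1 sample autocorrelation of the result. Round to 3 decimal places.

First differences Δx: 9, -1, -2, 8, -10, 24, -17, -6, 5
Mean of differences = 1.1111
Numerator Σ(Δx_t−Δx̄)(Δx_{t+1}−Δx̄) = -675.7901
Denominator Σ(Δx_t−Δx̄)² = 1164.8889
r_1(Δx) = -675.7901 / 1164.8889 = -0.580

-0.580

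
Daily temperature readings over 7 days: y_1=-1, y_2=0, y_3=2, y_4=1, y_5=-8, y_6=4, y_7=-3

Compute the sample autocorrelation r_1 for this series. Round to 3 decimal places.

Mean ȳ = (-1 + 0 + 2 + 1 − 8 + 4 − 3)/7 = -0.7143
Deviations from mean: -0.2857, 0.7143, 2.7143, 1.7143, -7.2857, 4.7143, -2.2857
Numerator Σ_{t=1}^{6}(y_t−ȳ)(y_{t+1}−ȳ) = -51.2245
Denominator Σ(y_t−ȳ)² = 91.4286
r_1 = -51.2245 / 91.4286 = -0.560

-0.560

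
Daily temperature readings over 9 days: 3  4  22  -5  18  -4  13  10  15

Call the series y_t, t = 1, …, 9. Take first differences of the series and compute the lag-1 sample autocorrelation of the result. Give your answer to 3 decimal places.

-0.863

First differences Δy: 1, 18, -27, 23, -22, 17, -3, 5
Mean of differences = 1.5000
Numerator Σ(Δy_t−Δȳ)(Δy_{t+1}−Δȳ) = -2046.2500
Denominator Σ(Δy_t−Δȳ)² = 2372.0000
r_1(Δy) = -2046.2500 / 2372.0000 = -0.863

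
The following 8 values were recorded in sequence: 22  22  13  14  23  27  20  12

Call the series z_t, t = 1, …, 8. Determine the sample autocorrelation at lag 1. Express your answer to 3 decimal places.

0.160

Mean z̄ = (22 + 22 + 13 + 14 + 23 + 27 + 20 + 12)/8 = 19.1250
Deviations from mean: 2.8750, 2.8750, -6.1250, -5.1250, 3.8750, 7.8750, 0.8750, -7.1250
Numerator Σ_{t=1}^{7}(z_t−z̄)(z_{t+1}−z̄) = 33.3594
Denominator Σ(z_t−z̄)² = 208.8750
r_1 = 33.3594 / 208.8750 = 0.160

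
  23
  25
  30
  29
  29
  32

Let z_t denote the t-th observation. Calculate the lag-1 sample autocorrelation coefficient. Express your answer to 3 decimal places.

0.286

Mean z̄ = (23 + 25 + 30 + 29 + 29 + 32)/6 = 28.0000
Deviations from mean: -5.0000, -3.0000, 2.0000, 1.0000, 1.0000, 4.0000
Σ(z_t−z̄)(z_{t+1}−z̄) = (15.0000) + (-6.0000) + (2.0000) + (1.0000) + (4.0000) = 16.0000
Denominator Σ(z_t−z̄)² = 56.0000
r_1 = 16.0000 / 56.0000 = 0.286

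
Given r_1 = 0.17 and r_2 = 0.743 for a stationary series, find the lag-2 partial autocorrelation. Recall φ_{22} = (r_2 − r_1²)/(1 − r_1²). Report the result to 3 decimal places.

0.735

φ_{22} = (r_2 − r_1²) / (1 − r_1²)
r_1² = (0.17)² = 0.0289
Numerator = 0.743 − 0.0289 = 0.7141; denominator = 1 − 0.0289 = 0.9711
φ_{22} = 0.7141 / 0.9711 = 0.735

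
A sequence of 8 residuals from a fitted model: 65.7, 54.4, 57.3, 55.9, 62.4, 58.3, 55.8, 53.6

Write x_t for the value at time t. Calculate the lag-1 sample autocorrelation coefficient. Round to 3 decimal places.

Mean x̄ = (65.7 + 54.4 + 57.3 + 55.9 + 62.4 + 58.3 + 55.8 + 53.6)/8 = 57.9250
Numerator Σ_{t=1}^{7}(x_t−x̄)(x_{t+1}−x̄) = -22.9281
Denominator Σ(x_t−x̄)² = 120.7550
r_1 = -22.9281 / 120.7550 = -0.190

-0.190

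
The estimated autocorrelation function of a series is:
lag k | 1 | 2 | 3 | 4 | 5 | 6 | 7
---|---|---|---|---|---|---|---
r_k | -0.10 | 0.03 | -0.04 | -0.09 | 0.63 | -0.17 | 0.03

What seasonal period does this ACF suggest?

The largest autocorrelation is r_5 = 0.63; the remaining lags stay at or below 0.03.
The dominant spike at lag 5 indicates a seasonal period of 5.

5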